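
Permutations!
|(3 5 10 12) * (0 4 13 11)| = |(0 4 13 11)(3 5 10 12)| = 4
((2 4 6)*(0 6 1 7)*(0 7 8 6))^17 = (1 6 4 8 2) = [0, 6, 1, 3, 8, 5, 4, 7, 2]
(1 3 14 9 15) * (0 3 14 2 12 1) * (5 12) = (0 3 2 5 12 1 14 9 15) = [3, 14, 5, 2, 4, 12, 6, 7, 8, 15, 10, 11, 1, 13, 9, 0]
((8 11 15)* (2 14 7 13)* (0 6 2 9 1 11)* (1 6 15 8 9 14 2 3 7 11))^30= (15)= [0, 1, 2, 3, 4, 5, 6, 7, 8, 9, 10, 11, 12, 13, 14, 15]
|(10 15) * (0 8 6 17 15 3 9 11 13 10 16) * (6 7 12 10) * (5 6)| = |(0 8 7 12 10 3 9 11 13 5 6 17 15 16)| = 14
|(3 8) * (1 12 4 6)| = |(1 12 4 6)(3 8)| = 4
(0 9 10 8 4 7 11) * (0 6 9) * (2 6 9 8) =(2 6 8 4 7 11 9 10) =[0, 1, 6, 3, 7, 5, 8, 11, 4, 10, 2, 9]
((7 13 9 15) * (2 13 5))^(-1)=(2 5 7 15 9 13)=[0, 1, 5, 3, 4, 7, 6, 15, 8, 13, 10, 11, 12, 2, 14, 9]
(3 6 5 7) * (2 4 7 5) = [0, 1, 4, 6, 7, 5, 2, 3] = (2 4 7 3 6)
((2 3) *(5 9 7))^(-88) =(5 7 9) =[0, 1, 2, 3, 4, 7, 6, 9, 8, 5]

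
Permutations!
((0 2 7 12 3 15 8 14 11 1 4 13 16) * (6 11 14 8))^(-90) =[6, 7, 11, 13, 12, 5, 0, 1, 8, 9, 10, 2, 4, 3, 14, 16, 15] =(0 6)(1 7)(2 11)(3 13)(4 12)(15 16)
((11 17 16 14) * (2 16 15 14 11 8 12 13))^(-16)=[0, 1, 11, 3, 4, 5, 6, 7, 13, 9, 10, 15, 2, 16, 12, 8, 17, 14]=(2 11 15 8 13 16 17 14 12)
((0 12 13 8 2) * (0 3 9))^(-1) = (0 9 3 2 8 13 12) = [9, 1, 8, 2, 4, 5, 6, 7, 13, 3, 10, 11, 0, 12]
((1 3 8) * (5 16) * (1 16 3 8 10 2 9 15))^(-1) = (1 15 9 2 10 3 5 16 8) = [0, 15, 10, 5, 4, 16, 6, 7, 1, 2, 3, 11, 12, 13, 14, 9, 8]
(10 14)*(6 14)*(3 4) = (3 4)(6 14 10) = [0, 1, 2, 4, 3, 5, 14, 7, 8, 9, 6, 11, 12, 13, 10]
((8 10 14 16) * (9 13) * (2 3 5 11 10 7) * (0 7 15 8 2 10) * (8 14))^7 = (0 2 8 11 16 10 5 14 7 3 15)(9 13) = [2, 1, 8, 15, 4, 14, 6, 3, 11, 13, 5, 16, 12, 9, 7, 0, 10]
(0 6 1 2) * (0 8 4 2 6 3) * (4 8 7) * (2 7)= [3, 6, 2, 0, 7, 5, 1, 4, 8]= (8)(0 3)(1 6)(4 7)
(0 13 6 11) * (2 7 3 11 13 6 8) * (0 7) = [6, 1, 0, 11, 4, 5, 13, 3, 2, 9, 10, 7, 12, 8] = (0 6 13 8 2)(3 11 7)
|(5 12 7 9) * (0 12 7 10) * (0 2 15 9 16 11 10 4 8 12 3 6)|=|(0 3 6)(2 15 9 5 7 16 11 10)(4 8 12)|=24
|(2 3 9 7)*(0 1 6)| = |(0 1 6)(2 3 9 7)| = 12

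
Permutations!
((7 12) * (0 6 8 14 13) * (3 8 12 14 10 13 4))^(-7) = (0 7 3 13 12 4 10 6 14 8) = [7, 1, 2, 13, 10, 5, 14, 3, 0, 9, 6, 11, 4, 12, 8]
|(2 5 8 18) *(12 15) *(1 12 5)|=|(1 12 15 5 8 18 2)|=7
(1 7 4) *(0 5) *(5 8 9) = (0 8 9 5)(1 7 4) = [8, 7, 2, 3, 1, 0, 6, 4, 9, 5]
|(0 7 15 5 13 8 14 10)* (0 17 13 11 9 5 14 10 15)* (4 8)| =|(0 7)(4 8 10 17 13)(5 11 9)(14 15)| =30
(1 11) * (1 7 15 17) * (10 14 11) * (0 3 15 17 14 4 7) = [3, 10, 2, 15, 7, 5, 6, 17, 8, 9, 4, 0, 12, 13, 11, 14, 16, 1] = (0 3 15 14 11)(1 10 4 7 17)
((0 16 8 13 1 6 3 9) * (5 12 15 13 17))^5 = (0 12 3 17 1 16 15 9 5 6 8 13) = [12, 16, 2, 17, 4, 6, 8, 7, 13, 5, 10, 11, 3, 0, 14, 9, 15, 1]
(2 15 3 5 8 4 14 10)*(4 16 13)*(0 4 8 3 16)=[4, 1, 15, 5, 14, 3, 6, 7, 0, 9, 2, 11, 12, 8, 10, 16, 13]=(0 4 14 10 2 15 16 13 8)(3 5)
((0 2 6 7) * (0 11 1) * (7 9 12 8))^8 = (0 1 11 7 8 12 9 6 2) = [1, 11, 0, 3, 4, 5, 2, 8, 12, 6, 10, 7, 9]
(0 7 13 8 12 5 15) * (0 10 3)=(0 7 13 8 12 5 15 10 3)=[7, 1, 2, 0, 4, 15, 6, 13, 12, 9, 3, 11, 5, 8, 14, 10]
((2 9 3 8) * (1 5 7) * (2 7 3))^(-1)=(1 7 8 3 5)(2 9)=[0, 7, 9, 5, 4, 1, 6, 8, 3, 2]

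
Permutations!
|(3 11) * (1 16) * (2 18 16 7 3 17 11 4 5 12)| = 18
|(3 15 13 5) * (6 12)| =4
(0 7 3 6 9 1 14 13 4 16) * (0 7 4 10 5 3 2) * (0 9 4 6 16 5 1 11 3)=(0 6 4 5)(1 14 13 10)(2 9 11 3 16 7)=[6, 14, 9, 16, 5, 0, 4, 2, 8, 11, 1, 3, 12, 10, 13, 15, 7]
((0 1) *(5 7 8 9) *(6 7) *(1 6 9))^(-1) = (0 1 8 7 6)(5 9) = [1, 8, 2, 3, 4, 9, 0, 6, 7, 5]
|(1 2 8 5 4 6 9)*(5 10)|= 8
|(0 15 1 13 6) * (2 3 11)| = 15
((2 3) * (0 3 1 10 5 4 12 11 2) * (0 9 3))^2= [0, 5, 10, 3, 11, 12, 6, 7, 8, 9, 4, 1, 2]= (1 5 12 2 10 4 11)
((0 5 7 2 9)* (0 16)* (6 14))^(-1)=[16, 1, 7, 3, 4, 0, 14, 5, 8, 2, 10, 11, 12, 13, 6, 15, 9]=(0 16 9 2 7 5)(6 14)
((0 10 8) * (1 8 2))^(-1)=(0 8 1 2 10)=[8, 2, 10, 3, 4, 5, 6, 7, 1, 9, 0]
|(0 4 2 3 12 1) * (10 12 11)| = |(0 4 2 3 11 10 12 1)| = 8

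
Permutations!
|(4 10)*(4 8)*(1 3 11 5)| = 12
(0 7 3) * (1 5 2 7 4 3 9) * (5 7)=(0 4 3)(1 7 9)(2 5)=[4, 7, 5, 0, 3, 2, 6, 9, 8, 1]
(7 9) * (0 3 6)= (0 3 6)(7 9)= [3, 1, 2, 6, 4, 5, 0, 9, 8, 7]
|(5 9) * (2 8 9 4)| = 5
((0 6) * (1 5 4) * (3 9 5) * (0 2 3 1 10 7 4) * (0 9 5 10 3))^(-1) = (0 2 6)(3 4 7 10 9 5) = [2, 1, 6, 4, 7, 3, 0, 10, 8, 5, 9]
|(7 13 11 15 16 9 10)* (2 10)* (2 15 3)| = 6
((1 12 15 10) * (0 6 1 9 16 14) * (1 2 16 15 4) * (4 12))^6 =[6, 1, 16, 3, 4, 5, 2, 7, 8, 9, 10, 11, 12, 13, 0, 15, 14] =(0 6 2 16 14)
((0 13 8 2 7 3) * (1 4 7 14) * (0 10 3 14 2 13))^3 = (1 14 7 4)(3 10)(8 13) = [0, 14, 2, 10, 1, 5, 6, 4, 13, 9, 3, 11, 12, 8, 7]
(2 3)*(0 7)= [7, 1, 3, 2, 4, 5, 6, 0]= (0 7)(2 3)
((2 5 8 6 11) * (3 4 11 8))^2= (2 3 11 5 4)= [0, 1, 3, 11, 2, 4, 6, 7, 8, 9, 10, 5]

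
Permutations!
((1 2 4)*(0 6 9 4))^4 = [1, 9, 4, 3, 6, 5, 2, 7, 8, 0] = (0 1 9)(2 4 6)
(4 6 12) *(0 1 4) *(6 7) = (0 1 4 7 6 12) = [1, 4, 2, 3, 7, 5, 12, 6, 8, 9, 10, 11, 0]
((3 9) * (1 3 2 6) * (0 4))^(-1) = (0 4)(1 6 2 9 3) = [4, 6, 9, 1, 0, 5, 2, 7, 8, 3]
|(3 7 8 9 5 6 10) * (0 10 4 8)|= 20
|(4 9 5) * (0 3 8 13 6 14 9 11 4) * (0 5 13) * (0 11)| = |(0 3 8 11 4)(6 14 9 13)| = 20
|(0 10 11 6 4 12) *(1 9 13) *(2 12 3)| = |(0 10 11 6 4 3 2 12)(1 9 13)| = 24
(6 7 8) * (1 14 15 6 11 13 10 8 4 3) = (1 14 15 6 7 4 3)(8 11 13 10) = [0, 14, 2, 1, 3, 5, 7, 4, 11, 9, 8, 13, 12, 10, 15, 6]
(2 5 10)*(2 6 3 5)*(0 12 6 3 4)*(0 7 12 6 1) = (0 6 4 7 12 1)(3 5 10) = [6, 0, 2, 5, 7, 10, 4, 12, 8, 9, 3, 11, 1]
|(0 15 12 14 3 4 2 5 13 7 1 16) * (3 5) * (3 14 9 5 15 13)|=|(0 13 7 1 16)(2 14 15 12 9 5 3 4)|=40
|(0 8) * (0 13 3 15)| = 5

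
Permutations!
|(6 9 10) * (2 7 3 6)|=|(2 7 3 6 9 10)|=6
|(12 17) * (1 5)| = 2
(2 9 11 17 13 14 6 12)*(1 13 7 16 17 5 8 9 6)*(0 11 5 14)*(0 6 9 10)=(0 11 14 1 13 6 12 2 9 5 8 10)(7 16 17)=[11, 13, 9, 3, 4, 8, 12, 16, 10, 5, 0, 14, 2, 6, 1, 15, 17, 7]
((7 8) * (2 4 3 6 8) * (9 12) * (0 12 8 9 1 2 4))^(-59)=(0 12 1 2)(3 6 9 8 7 4)=[12, 2, 0, 6, 3, 5, 9, 4, 7, 8, 10, 11, 1]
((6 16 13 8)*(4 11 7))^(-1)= (4 7 11)(6 8 13 16)= [0, 1, 2, 3, 7, 5, 8, 11, 13, 9, 10, 4, 12, 16, 14, 15, 6]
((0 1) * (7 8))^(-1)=(0 1)(7 8)=[1, 0, 2, 3, 4, 5, 6, 8, 7]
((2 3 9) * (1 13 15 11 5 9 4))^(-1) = (1 4 3 2 9 5 11 15 13) = [0, 4, 9, 2, 3, 11, 6, 7, 8, 5, 10, 15, 12, 1, 14, 13]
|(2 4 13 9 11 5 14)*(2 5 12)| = |(2 4 13 9 11 12)(5 14)| = 6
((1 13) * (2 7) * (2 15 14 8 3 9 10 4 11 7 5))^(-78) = (3 4 15)(7 8 10)(9 11 14) = [0, 1, 2, 4, 15, 5, 6, 8, 10, 11, 7, 14, 12, 13, 9, 3]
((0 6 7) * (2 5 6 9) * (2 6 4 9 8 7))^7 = (0 8 7)(2 4 6 5 9) = [8, 1, 4, 3, 6, 9, 5, 0, 7, 2]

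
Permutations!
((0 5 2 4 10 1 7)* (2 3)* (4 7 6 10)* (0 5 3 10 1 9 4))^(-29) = (0 7 9 3 5 4 2 10)(1 6) = [7, 6, 10, 5, 2, 4, 1, 9, 8, 3, 0]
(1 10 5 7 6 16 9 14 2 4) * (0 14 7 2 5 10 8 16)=[14, 8, 4, 3, 1, 2, 0, 6, 16, 7, 10, 11, 12, 13, 5, 15, 9]=(0 14 5 2 4 1 8 16 9 7 6)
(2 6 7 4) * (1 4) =[0, 4, 6, 3, 2, 5, 7, 1] =(1 4 2 6 7)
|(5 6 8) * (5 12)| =4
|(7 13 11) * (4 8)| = 6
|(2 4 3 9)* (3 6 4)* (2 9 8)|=6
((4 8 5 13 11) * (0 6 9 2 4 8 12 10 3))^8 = (13) = [0, 1, 2, 3, 4, 5, 6, 7, 8, 9, 10, 11, 12, 13]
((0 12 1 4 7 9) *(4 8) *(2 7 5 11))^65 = (0 5)(1 2)(4 9)(7 8)(11 12) = [5, 2, 1, 3, 9, 0, 6, 8, 7, 4, 10, 12, 11]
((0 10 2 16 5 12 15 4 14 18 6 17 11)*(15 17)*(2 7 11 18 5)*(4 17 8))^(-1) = (0 11 7 10)(2 16)(4 8 12 5 14)(6 18 17 15) = [11, 1, 16, 3, 8, 14, 18, 10, 12, 9, 0, 7, 5, 13, 4, 6, 2, 15, 17]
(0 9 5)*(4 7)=(0 9 5)(4 7)=[9, 1, 2, 3, 7, 0, 6, 4, 8, 5]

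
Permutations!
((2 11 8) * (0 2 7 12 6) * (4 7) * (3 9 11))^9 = (0 6 12 7 4 8 11 9 3 2) = [6, 1, 0, 2, 8, 5, 12, 4, 11, 3, 10, 9, 7]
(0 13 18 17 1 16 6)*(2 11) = (0 13 18 17 1 16 6)(2 11) = [13, 16, 11, 3, 4, 5, 0, 7, 8, 9, 10, 2, 12, 18, 14, 15, 6, 1, 17]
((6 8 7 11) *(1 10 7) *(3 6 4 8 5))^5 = (1 8 4 11 7 10)(3 5 6) = [0, 8, 2, 5, 11, 6, 3, 10, 4, 9, 1, 7]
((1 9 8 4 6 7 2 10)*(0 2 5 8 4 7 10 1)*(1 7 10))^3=(0 5)(1 6 4 9)(2 8)(7 10)=[5, 6, 8, 3, 9, 0, 4, 10, 2, 1, 7]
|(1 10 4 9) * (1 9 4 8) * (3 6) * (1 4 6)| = 6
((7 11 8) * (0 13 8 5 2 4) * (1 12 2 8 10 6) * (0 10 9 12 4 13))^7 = (1 6 10 4)(2 12 9 13)(5 11 7 8) = [0, 6, 12, 3, 1, 11, 10, 8, 5, 13, 4, 7, 9, 2]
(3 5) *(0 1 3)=[1, 3, 2, 5, 4, 0]=(0 1 3 5)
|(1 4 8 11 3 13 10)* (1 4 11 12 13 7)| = |(1 11 3 7)(4 8 12 13 10)| = 20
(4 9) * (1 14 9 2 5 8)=(1 14 9 4 2 5 8)=[0, 14, 5, 3, 2, 8, 6, 7, 1, 4, 10, 11, 12, 13, 9]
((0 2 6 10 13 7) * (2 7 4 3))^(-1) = [7, 1, 3, 4, 13, 5, 2, 0, 8, 9, 6, 11, 12, 10] = (0 7)(2 3 4 13 10 6)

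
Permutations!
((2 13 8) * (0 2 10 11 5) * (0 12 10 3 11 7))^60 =[0, 1, 2, 3, 4, 5, 6, 7, 8, 9, 10, 11, 12, 13] =(13)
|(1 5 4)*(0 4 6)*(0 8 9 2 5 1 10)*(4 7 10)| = 15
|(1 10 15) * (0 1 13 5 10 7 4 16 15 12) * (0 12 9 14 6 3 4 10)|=13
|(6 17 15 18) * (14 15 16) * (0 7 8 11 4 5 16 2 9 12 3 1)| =|(0 7 8 11 4 5 16 14 15 18 6 17 2 9 12 3 1)| =17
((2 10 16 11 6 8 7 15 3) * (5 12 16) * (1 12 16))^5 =(1 12)(2 6)(3 11)(5 7)(8 10)(15 16) =[0, 12, 6, 11, 4, 7, 2, 5, 10, 9, 8, 3, 1, 13, 14, 16, 15]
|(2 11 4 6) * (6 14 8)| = |(2 11 4 14 8 6)| = 6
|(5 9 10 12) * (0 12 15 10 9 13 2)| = |(0 12 5 13 2)(10 15)| = 10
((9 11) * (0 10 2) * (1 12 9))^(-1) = (0 2 10)(1 11 9 12) = [2, 11, 10, 3, 4, 5, 6, 7, 8, 12, 0, 9, 1]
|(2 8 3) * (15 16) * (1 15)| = 3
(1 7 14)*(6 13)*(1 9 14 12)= (1 7 12)(6 13)(9 14)= [0, 7, 2, 3, 4, 5, 13, 12, 8, 14, 10, 11, 1, 6, 9]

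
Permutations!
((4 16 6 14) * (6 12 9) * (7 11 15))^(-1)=(4 14 6 9 12 16)(7 15 11)=[0, 1, 2, 3, 14, 5, 9, 15, 8, 12, 10, 7, 16, 13, 6, 11, 4]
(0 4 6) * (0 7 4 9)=(0 9)(4 6 7)=[9, 1, 2, 3, 6, 5, 7, 4, 8, 0]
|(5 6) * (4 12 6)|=4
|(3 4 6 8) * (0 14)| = |(0 14)(3 4 6 8)| = 4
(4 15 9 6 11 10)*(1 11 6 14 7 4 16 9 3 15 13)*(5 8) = (1 11 10 16 9 14 7 4 13)(3 15)(5 8) = [0, 11, 2, 15, 13, 8, 6, 4, 5, 14, 16, 10, 12, 1, 7, 3, 9]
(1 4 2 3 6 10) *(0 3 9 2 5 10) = [3, 4, 9, 6, 5, 10, 0, 7, 8, 2, 1] = (0 3 6)(1 4 5 10)(2 9)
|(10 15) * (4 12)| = 2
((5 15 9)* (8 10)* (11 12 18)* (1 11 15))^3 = (1 18 5 12 9 11 15)(8 10) = [0, 18, 2, 3, 4, 12, 6, 7, 10, 11, 8, 15, 9, 13, 14, 1, 16, 17, 5]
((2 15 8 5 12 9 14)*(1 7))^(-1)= [0, 7, 14, 3, 4, 8, 6, 1, 15, 12, 10, 11, 5, 13, 9, 2]= (1 7)(2 14 9 12 5 8 15)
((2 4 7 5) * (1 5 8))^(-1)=(1 8 7 4 2 5)=[0, 8, 5, 3, 2, 1, 6, 4, 7]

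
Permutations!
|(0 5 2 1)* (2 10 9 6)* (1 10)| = |(0 5 1)(2 10 9 6)| = 12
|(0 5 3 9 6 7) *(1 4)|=6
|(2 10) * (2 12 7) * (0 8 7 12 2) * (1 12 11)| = |(0 8 7)(1 12 11)(2 10)| = 6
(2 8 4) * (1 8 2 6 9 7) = [0, 8, 2, 3, 6, 5, 9, 1, 4, 7] = (1 8 4 6 9 7)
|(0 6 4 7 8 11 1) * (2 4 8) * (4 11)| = 8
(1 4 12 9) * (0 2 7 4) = [2, 0, 7, 3, 12, 5, 6, 4, 8, 1, 10, 11, 9] = (0 2 7 4 12 9 1)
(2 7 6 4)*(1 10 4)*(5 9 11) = (1 10 4 2 7 6)(5 9 11) = [0, 10, 7, 3, 2, 9, 1, 6, 8, 11, 4, 5]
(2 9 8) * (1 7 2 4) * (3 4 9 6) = (1 7 2 6 3 4)(8 9) = [0, 7, 6, 4, 1, 5, 3, 2, 9, 8]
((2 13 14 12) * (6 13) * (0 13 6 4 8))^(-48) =(0 13 14 12 2 4 8) =[13, 1, 4, 3, 8, 5, 6, 7, 0, 9, 10, 11, 2, 14, 12]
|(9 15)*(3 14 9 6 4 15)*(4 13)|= |(3 14 9)(4 15 6 13)|= 12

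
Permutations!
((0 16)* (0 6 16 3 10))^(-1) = [10, 1, 2, 0, 4, 5, 16, 7, 8, 9, 3, 11, 12, 13, 14, 15, 6] = (0 10 3)(6 16)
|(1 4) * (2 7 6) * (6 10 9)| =|(1 4)(2 7 10 9 6)| =10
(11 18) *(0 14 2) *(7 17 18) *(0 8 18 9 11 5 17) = (0 14 2 8 18 5 17 9 11 7) = [14, 1, 8, 3, 4, 17, 6, 0, 18, 11, 10, 7, 12, 13, 2, 15, 16, 9, 5]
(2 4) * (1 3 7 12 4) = (1 3 7 12 4 2) = [0, 3, 1, 7, 2, 5, 6, 12, 8, 9, 10, 11, 4]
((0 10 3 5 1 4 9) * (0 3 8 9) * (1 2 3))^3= [9, 10, 2, 3, 8, 5, 6, 7, 4, 0, 1]= (0 9)(1 10)(4 8)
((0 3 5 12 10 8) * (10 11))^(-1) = (0 8 10 11 12 5 3) = [8, 1, 2, 0, 4, 3, 6, 7, 10, 9, 11, 12, 5]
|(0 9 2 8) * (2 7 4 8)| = 5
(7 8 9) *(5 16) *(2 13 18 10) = (2 13 18 10)(5 16)(7 8 9) = [0, 1, 13, 3, 4, 16, 6, 8, 9, 7, 2, 11, 12, 18, 14, 15, 5, 17, 10]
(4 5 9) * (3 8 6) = (3 8 6)(4 5 9) = [0, 1, 2, 8, 5, 9, 3, 7, 6, 4]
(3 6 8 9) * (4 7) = (3 6 8 9)(4 7) = [0, 1, 2, 6, 7, 5, 8, 4, 9, 3]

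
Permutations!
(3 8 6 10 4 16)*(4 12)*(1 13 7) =(1 13 7)(3 8 6 10 12 4 16) =[0, 13, 2, 8, 16, 5, 10, 1, 6, 9, 12, 11, 4, 7, 14, 15, 3]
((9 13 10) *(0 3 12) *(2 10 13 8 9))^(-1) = (13)(0 12 3)(2 10)(8 9) = [12, 1, 10, 0, 4, 5, 6, 7, 9, 8, 2, 11, 3, 13]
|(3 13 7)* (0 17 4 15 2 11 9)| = 21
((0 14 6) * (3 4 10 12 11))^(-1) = (0 6 14)(3 11 12 10 4) = [6, 1, 2, 11, 3, 5, 14, 7, 8, 9, 4, 12, 10, 13, 0]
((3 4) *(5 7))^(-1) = (3 4)(5 7) = [0, 1, 2, 4, 3, 7, 6, 5]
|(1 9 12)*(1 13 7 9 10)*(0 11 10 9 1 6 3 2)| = |(0 11 10 6 3 2)(1 9 12 13 7)| = 30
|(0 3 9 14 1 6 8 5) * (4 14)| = 9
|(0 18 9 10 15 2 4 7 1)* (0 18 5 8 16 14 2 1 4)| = |(0 5 8 16 14 2)(1 18 9 10 15)(4 7)| = 30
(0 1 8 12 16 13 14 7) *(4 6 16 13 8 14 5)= [1, 14, 2, 3, 6, 4, 16, 0, 12, 9, 10, 11, 13, 5, 7, 15, 8]= (0 1 14 7)(4 6 16 8 12 13 5)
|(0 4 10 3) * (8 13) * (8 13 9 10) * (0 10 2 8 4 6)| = 6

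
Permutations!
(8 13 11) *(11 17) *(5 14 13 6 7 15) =[0, 1, 2, 3, 4, 14, 7, 15, 6, 9, 10, 8, 12, 17, 13, 5, 16, 11] =(5 14 13 17 11 8 6 7 15)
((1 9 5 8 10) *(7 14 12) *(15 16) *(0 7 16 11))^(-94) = [16, 9, 2, 3, 4, 8, 6, 15, 10, 5, 1, 12, 0, 13, 11, 14, 7] = (0 16 7 15 14 11 12)(1 9 5 8 10)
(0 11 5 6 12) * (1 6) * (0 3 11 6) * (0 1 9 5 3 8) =(0 6 12 8)(3 11)(5 9) =[6, 1, 2, 11, 4, 9, 12, 7, 0, 5, 10, 3, 8]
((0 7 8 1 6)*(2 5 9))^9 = (9)(0 6 1 8 7) = [6, 8, 2, 3, 4, 5, 1, 0, 7, 9]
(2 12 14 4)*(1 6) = (1 6)(2 12 14 4) = [0, 6, 12, 3, 2, 5, 1, 7, 8, 9, 10, 11, 14, 13, 4]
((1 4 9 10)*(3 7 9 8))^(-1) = (1 10 9 7 3 8 4) = [0, 10, 2, 8, 1, 5, 6, 3, 4, 7, 9]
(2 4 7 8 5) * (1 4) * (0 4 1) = [4, 1, 0, 3, 7, 2, 6, 8, 5] = (0 4 7 8 5 2)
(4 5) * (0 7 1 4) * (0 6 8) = [7, 4, 2, 3, 5, 6, 8, 1, 0] = (0 7 1 4 5 6 8)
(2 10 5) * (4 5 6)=(2 10 6 4 5)=[0, 1, 10, 3, 5, 2, 4, 7, 8, 9, 6]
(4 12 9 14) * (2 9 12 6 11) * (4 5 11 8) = [0, 1, 9, 3, 6, 11, 8, 7, 4, 14, 10, 2, 12, 13, 5] = (2 9 14 5 11)(4 6 8)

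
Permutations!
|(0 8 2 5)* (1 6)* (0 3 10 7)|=|(0 8 2 5 3 10 7)(1 6)|=14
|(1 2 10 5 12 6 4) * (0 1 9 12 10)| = 12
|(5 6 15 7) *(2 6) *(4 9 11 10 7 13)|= |(2 6 15 13 4 9 11 10 7 5)|= 10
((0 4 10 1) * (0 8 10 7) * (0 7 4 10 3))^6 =(0 10 1 8 3) =[10, 8, 2, 0, 4, 5, 6, 7, 3, 9, 1]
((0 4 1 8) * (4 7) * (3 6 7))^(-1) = (0 8 1 4 7 6 3) = [8, 4, 2, 0, 7, 5, 3, 6, 1]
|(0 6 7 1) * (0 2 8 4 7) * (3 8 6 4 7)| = |(0 4 3 8 7 1 2 6)| = 8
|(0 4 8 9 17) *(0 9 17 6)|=|(0 4 8 17 9 6)|=6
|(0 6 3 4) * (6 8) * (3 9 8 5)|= 12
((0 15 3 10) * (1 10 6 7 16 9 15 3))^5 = (0 9 3 15 6 1 7 10 16) = [9, 7, 2, 15, 4, 5, 1, 10, 8, 3, 16, 11, 12, 13, 14, 6, 0]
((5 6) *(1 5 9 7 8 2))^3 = (1 9 2 6 8 5 7) = [0, 9, 6, 3, 4, 7, 8, 1, 5, 2]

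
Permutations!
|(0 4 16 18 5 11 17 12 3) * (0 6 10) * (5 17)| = 18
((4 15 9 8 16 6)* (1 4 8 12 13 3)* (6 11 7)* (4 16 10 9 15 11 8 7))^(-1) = (1 3 13 12 9 10 8 16)(4 11)(6 7) = [0, 3, 2, 13, 11, 5, 7, 6, 16, 10, 8, 4, 9, 12, 14, 15, 1]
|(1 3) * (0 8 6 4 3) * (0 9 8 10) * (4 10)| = 8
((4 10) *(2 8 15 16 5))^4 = (2 5 16 15 8) = [0, 1, 5, 3, 4, 16, 6, 7, 2, 9, 10, 11, 12, 13, 14, 8, 15]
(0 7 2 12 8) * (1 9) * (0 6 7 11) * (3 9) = [11, 3, 12, 9, 4, 5, 7, 2, 6, 1, 10, 0, 8] = (0 11)(1 3 9)(2 12 8 6 7)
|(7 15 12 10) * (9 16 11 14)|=|(7 15 12 10)(9 16 11 14)|=4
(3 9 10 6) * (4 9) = [0, 1, 2, 4, 9, 5, 3, 7, 8, 10, 6] = (3 4 9 10 6)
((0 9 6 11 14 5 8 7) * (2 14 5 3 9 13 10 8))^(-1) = [7, 1, 5, 14, 4, 11, 9, 8, 10, 3, 13, 6, 12, 0, 2] = (0 7 8 10 13)(2 5 11 6 9 3 14)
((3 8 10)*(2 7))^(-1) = [0, 1, 7, 10, 4, 5, 6, 2, 3, 9, 8] = (2 7)(3 10 8)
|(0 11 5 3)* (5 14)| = |(0 11 14 5 3)| = 5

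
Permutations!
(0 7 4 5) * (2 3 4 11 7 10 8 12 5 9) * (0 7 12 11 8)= (0 10)(2 3 4 9)(5 7 8 11 12)= [10, 1, 3, 4, 9, 7, 6, 8, 11, 2, 0, 12, 5]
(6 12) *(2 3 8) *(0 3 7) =[3, 1, 7, 8, 4, 5, 12, 0, 2, 9, 10, 11, 6] =(0 3 8 2 7)(6 12)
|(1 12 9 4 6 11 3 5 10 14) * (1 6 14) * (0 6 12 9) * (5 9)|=|(0 6 11 3 9 4 14 12)(1 5 10)|=24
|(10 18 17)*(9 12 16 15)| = |(9 12 16 15)(10 18 17)| = 12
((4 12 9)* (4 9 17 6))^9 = [0, 1, 2, 3, 12, 5, 4, 7, 8, 9, 10, 11, 17, 13, 14, 15, 16, 6] = (4 12 17 6)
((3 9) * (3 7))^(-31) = (3 7 9) = [0, 1, 2, 7, 4, 5, 6, 9, 8, 3]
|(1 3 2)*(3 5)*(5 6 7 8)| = |(1 6 7 8 5 3 2)| = 7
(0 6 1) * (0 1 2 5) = (0 6 2 5) = [6, 1, 5, 3, 4, 0, 2]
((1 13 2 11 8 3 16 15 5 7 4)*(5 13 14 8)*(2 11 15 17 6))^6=[0, 6, 4, 13, 17, 3, 7, 16, 15, 9, 10, 8, 12, 14, 2, 1, 11, 5]=(1 6 7 16 11 8 15)(2 4 17 5 3 13 14)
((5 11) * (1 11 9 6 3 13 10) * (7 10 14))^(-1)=(1 10 7 14 13 3 6 9 5 11)=[0, 10, 2, 6, 4, 11, 9, 14, 8, 5, 7, 1, 12, 3, 13]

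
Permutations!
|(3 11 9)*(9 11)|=2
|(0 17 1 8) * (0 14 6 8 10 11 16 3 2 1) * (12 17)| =|(0 12 17)(1 10 11 16 3 2)(6 8 14)| =6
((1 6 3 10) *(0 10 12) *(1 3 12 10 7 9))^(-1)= [12, 9, 2, 10, 4, 5, 1, 0, 8, 7, 3, 11, 6]= (0 12 6 1 9 7)(3 10)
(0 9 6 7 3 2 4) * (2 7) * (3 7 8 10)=(0 9 6 2 4)(3 8 10)=[9, 1, 4, 8, 0, 5, 2, 7, 10, 6, 3]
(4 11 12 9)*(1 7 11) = (1 7 11 12 9 4) = [0, 7, 2, 3, 1, 5, 6, 11, 8, 4, 10, 12, 9]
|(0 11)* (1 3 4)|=6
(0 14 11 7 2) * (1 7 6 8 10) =(0 14 11 6 8 10 1 7 2) =[14, 7, 0, 3, 4, 5, 8, 2, 10, 9, 1, 6, 12, 13, 11]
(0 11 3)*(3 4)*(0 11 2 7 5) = (0 2 7 5)(3 11 4) = [2, 1, 7, 11, 3, 0, 6, 5, 8, 9, 10, 4]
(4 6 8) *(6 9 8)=(4 9 8)=[0, 1, 2, 3, 9, 5, 6, 7, 4, 8]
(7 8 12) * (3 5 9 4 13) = (3 5 9 4 13)(7 8 12) = [0, 1, 2, 5, 13, 9, 6, 8, 12, 4, 10, 11, 7, 3]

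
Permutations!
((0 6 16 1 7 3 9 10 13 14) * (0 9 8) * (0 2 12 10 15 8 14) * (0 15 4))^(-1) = (0 4 9 14 3 7 1 16 6)(2 8 15 13 10 12) = [4, 16, 8, 7, 9, 5, 0, 1, 15, 14, 12, 11, 2, 10, 3, 13, 6]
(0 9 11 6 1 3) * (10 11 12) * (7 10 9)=(0 7 10 11 6 1 3)(9 12)=[7, 3, 2, 0, 4, 5, 1, 10, 8, 12, 11, 6, 9]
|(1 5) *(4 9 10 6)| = |(1 5)(4 9 10 6)| = 4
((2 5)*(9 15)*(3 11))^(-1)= [0, 1, 5, 11, 4, 2, 6, 7, 8, 15, 10, 3, 12, 13, 14, 9]= (2 5)(3 11)(9 15)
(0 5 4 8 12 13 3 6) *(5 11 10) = (0 11 10 5 4 8 12 13 3 6) = [11, 1, 2, 6, 8, 4, 0, 7, 12, 9, 5, 10, 13, 3]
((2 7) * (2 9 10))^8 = (10) = [0, 1, 2, 3, 4, 5, 6, 7, 8, 9, 10]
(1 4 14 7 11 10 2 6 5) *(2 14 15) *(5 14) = (1 4 15 2 6 14 7 11 10 5) = [0, 4, 6, 3, 15, 1, 14, 11, 8, 9, 5, 10, 12, 13, 7, 2]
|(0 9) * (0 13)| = |(0 9 13)| = 3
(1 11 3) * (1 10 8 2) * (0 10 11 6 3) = [10, 6, 1, 11, 4, 5, 3, 7, 2, 9, 8, 0] = (0 10 8 2 1 6 3 11)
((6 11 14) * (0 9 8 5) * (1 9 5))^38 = (1 8 9)(6 14 11) = [0, 8, 2, 3, 4, 5, 14, 7, 9, 1, 10, 6, 12, 13, 11]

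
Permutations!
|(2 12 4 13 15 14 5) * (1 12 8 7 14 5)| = 10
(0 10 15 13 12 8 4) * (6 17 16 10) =(0 6 17 16 10 15 13 12 8 4) =[6, 1, 2, 3, 0, 5, 17, 7, 4, 9, 15, 11, 8, 12, 14, 13, 10, 16]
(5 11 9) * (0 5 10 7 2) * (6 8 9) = (0 5 11 6 8 9 10 7 2) = [5, 1, 0, 3, 4, 11, 8, 2, 9, 10, 7, 6]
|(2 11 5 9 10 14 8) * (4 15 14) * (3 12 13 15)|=12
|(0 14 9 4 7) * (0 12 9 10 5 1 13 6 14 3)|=12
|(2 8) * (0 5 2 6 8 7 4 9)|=|(0 5 2 7 4 9)(6 8)|=6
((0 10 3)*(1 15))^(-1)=(0 3 10)(1 15)=[3, 15, 2, 10, 4, 5, 6, 7, 8, 9, 0, 11, 12, 13, 14, 1]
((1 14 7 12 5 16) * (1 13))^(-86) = (1 16 12 14 13 5 7) = [0, 16, 2, 3, 4, 7, 6, 1, 8, 9, 10, 11, 14, 5, 13, 15, 12]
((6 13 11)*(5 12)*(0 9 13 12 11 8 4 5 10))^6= (0 11 13 12 4)(5 9 6 8 10)= [11, 1, 2, 3, 0, 9, 8, 7, 10, 6, 5, 13, 4, 12]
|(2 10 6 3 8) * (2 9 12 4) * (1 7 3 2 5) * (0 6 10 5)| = |(0 6 2 5 1 7 3 8 9 12 4)| = 11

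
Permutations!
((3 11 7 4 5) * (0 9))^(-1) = [9, 1, 2, 5, 7, 4, 6, 11, 8, 0, 10, 3] = (0 9)(3 5 4 7 11)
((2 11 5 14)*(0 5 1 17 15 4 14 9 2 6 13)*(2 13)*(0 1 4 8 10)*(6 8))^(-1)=(0 10 8 14 4 11 2 6 15 17 1 13 9 5)=[10, 13, 6, 3, 11, 0, 15, 7, 14, 5, 8, 2, 12, 9, 4, 17, 16, 1]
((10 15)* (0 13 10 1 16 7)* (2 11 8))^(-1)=(0 7 16 1 15 10 13)(2 8 11)=[7, 15, 8, 3, 4, 5, 6, 16, 11, 9, 13, 2, 12, 0, 14, 10, 1]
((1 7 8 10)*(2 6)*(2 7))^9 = [0, 7, 8, 3, 4, 5, 10, 1, 2, 9, 6] = (1 7)(2 8)(6 10)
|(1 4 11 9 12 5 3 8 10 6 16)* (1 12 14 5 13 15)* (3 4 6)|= 30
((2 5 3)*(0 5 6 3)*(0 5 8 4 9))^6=[4, 1, 2, 3, 0, 5, 6, 7, 9, 8]=(0 4)(8 9)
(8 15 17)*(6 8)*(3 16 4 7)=[0, 1, 2, 16, 7, 5, 8, 3, 15, 9, 10, 11, 12, 13, 14, 17, 4, 6]=(3 16 4 7)(6 8 15 17)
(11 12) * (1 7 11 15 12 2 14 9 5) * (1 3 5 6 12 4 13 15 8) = [0, 7, 14, 5, 13, 3, 12, 11, 1, 6, 10, 2, 8, 15, 9, 4] = (1 7 11 2 14 9 6 12 8)(3 5)(4 13 15)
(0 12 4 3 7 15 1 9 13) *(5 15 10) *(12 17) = (0 17 12 4 3 7 10 5 15 1 9 13) = [17, 9, 2, 7, 3, 15, 6, 10, 8, 13, 5, 11, 4, 0, 14, 1, 16, 12]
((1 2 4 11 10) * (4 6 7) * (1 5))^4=[0, 4, 11, 3, 1, 7, 10, 5, 8, 9, 6, 2]=(1 4)(2 11)(5 7)(6 10)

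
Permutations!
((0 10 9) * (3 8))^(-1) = (0 9 10)(3 8) = [9, 1, 2, 8, 4, 5, 6, 7, 3, 10, 0]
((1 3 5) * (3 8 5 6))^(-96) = (8) = [0, 1, 2, 3, 4, 5, 6, 7, 8]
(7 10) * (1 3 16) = (1 3 16)(7 10) = [0, 3, 2, 16, 4, 5, 6, 10, 8, 9, 7, 11, 12, 13, 14, 15, 1]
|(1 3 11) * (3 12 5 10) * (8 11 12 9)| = 4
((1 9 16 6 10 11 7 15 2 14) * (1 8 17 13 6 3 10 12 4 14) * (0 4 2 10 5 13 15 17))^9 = (0 4 14 8)(7 11 10 15 17) = [4, 1, 2, 3, 14, 5, 6, 11, 0, 9, 15, 10, 12, 13, 8, 17, 16, 7]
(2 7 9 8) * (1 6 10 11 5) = [0, 6, 7, 3, 4, 1, 10, 9, 2, 8, 11, 5] = (1 6 10 11 5)(2 7 9 8)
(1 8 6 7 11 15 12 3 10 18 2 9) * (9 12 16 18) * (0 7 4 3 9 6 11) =[7, 8, 12, 10, 3, 5, 4, 0, 11, 1, 6, 15, 9, 13, 14, 16, 18, 17, 2] =(0 7)(1 8 11 15 16 18 2 12 9)(3 10 6 4)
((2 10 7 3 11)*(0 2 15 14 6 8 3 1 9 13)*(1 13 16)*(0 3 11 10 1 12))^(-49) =[12, 2, 0, 13, 4, 5, 8, 10, 11, 1, 3, 15, 16, 7, 6, 14, 9] =(0 12 16 9 1 2)(3 13 7 10)(6 8 11 15 14)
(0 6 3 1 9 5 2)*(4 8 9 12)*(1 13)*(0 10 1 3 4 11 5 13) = [6, 12, 10, 0, 8, 2, 4, 7, 9, 13, 1, 5, 11, 3] = (0 6 4 8 9 13 3)(1 12 11 5 2 10)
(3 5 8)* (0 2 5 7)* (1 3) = [2, 3, 5, 7, 4, 8, 6, 0, 1] = (0 2 5 8 1 3 7)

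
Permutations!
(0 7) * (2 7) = (0 2 7) = [2, 1, 7, 3, 4, 5, 6, 0]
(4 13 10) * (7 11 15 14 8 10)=(4 13 7 11 15 14 8 10)=[0, 1, 2, 3, 13, 5, 6, 11, 10, 9, 4, 15, 12, 7, 8, 14]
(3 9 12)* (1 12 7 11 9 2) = [0, 12, 1, 2, 4, 5, 6, 11, 8, 7, 10, 9, 3] = (1 12 3 2)(7 11 9)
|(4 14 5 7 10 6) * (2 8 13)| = |(2 8 13)(4 14 5 7 10 6)| = 6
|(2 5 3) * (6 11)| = 6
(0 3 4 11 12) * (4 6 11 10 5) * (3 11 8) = (0 11 12)(3 6 8)(4 10 5) = [11, 1, 2, 6, 10, 4, 8, 7, 3, 9, 5, 12, 0]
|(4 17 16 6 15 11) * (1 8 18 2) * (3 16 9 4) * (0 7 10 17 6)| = |(0 7 10 17 9 4 6 15 11 3 16)(1 8 18 2)| = 44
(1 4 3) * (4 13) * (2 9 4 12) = (1 13 12 2 9 4 3) = [0, 13, 9, 1, 3, 5, 6, 7, 8, 4, 10, 11, 2, 12]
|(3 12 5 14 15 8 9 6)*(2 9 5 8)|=|(2 9 6 3 12 8 5 14 15)|=9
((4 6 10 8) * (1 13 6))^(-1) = [0, 4, 2, 3, 8, 5, 13, 7, 10, 9, 6, 11, 12, 1] = (1 4 8 10 6 13)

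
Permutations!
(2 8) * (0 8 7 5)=(0 8 2 7 5)=[8, 1, 7, 3, 4, 0, 6, 5, 2]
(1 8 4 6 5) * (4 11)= (1 8 11 4 6 5)= [0, 8, 2, 3, 6, 1, 5, 7, 11, 9, 10, 4]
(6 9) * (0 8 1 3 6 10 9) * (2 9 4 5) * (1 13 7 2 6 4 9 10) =(0 8 13 7 2 10 9 1 3 4 5 6) =[8, 3, 10, 4, 5, 6, 0, 2, 13, 1, 9, 11, 12, 7]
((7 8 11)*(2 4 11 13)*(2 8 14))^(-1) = (2 14 7 11 4)(8 13) = [0, 1, 14, 3, 2, 5, 6, 11, 13, 9, 10, 4, 12, 8, 7]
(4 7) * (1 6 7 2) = (1 6 7 4 2) = [0, 6, 1, 3, 2, 5, 7, 4]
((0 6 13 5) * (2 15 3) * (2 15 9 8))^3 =(0 5 13 6)(3 15) =[5, 1, 2, 15, 4, 13, 0, 7, 8, 9, 10, 11, 12, 6, 14, 3]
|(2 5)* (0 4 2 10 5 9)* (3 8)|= 4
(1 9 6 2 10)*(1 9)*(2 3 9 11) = (2 10 11)(3 9 6) = [0, 1, 10, 9, 4, 5, 3, 7, 8, 6, 11, 2]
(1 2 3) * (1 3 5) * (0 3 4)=(0 3 4)(1 2 5)=[3, 2, 5, 4, 0, 1]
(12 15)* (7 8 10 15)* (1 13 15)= (1 13 15 12 7 8 10)= [0, 13, 2, 3, 4, 5, 6, 8, 10, 9, 1, 11, 7, 15, 14, 12]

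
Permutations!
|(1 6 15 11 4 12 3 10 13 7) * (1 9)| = |(1 6 15 11 4 12 3 10 13 7 9)| = 11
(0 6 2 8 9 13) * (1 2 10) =(0 6 10 1 2 8 9 13) =[6, 2, 8, 3, 4, 5, 10, 7, 9, 13, 1, 11, 12, 0]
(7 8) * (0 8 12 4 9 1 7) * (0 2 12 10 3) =[8, 7, 12, 0, 9, 5, 6, 10, 2, 1, 3, 11, 4] =(0 8 2 12 4 9 1 7 10 3)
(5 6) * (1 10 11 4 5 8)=(1 10 11 4 5 6 8)=[0, 10, 2, 3, 5, 6, 8, 7, 1, 9, 11, 4]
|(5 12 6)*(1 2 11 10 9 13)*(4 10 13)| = |(1 2 11 13)(4 10 9)(5 12 6)| = 12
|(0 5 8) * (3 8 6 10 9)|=7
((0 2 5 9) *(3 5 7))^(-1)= (0 9 5 3 7 2)= [9, 1, 0, 7, 4, 3, 6, 2, 8, 5]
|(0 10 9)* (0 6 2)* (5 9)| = 6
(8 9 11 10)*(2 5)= (2 5)(8 9 11 10)= [0, 1, 5, 3, 4, 2, 6, 7, 9, 11, 8, 10]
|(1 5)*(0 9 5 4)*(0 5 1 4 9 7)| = 2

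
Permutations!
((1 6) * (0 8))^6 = (8) = [0, 1, 2, 3, 4, 5, 6, 7, 8]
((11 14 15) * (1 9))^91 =(1 9)(11 14 15) =[0, 9, 2, 3, 4, 5, 6, 7, 8, 1, 10, 14, 12, 13, 15, 11]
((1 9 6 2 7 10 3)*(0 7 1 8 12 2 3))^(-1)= (0 10 7)(1 2 12 8 3 6 9)= [10, 2, 12, 6, 4, 5, 9, 0, 3, 1, 7, 11, 8]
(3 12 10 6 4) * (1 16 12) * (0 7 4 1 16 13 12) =(0 7 4 3 16)(1 13 12 10 6) =[7, 13, 2, 16, 3, 5, 1, 4, 8, 9, 6, 11, 10, 12, 14, 15, 0]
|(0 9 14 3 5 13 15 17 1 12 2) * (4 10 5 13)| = |(0 9 14 3 13 15 17 1 12 2)(4 10 5)| = 30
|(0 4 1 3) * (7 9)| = 4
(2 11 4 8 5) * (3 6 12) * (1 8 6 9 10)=[0, 8, 11, 9, 6, 2, 12, 7, 5, 10, 1, 4, 3]=(1 8 5 2 11 4 6 12 3 9 10)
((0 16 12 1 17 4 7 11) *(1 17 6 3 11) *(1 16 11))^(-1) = [11, 3, 2, 6, 17, 5, 1, 4, 8, 9, 10, 0, 16, 13, 14, 15, 7, 12] = (0 11)(1 3 6)(4 17 12 16 7)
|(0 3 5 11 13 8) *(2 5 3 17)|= |(0 17 2 5 11 13 8)|= 7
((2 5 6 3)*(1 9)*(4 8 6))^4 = (9)(2 6 4)(3 8 5) = [0, 1, 6, 8, 2, 3, 4, 7, 5, 9]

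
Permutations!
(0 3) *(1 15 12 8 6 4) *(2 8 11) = (0 3)(1 15 12 11 2 8 6 4) = [3, 15, 8, 0, 1, 5, 4, 7, 6, 9, 10, 2, 11, 13, 14, 12]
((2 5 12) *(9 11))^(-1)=(2 12 5)(9 11)=[0, 1, 12, 3, 4, 2, 6, 7, 8, 11, 10, 9, 5]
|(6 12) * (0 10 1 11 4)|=|(0 10 1 11 4)(6 12)|=10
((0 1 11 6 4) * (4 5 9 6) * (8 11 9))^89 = [1, 9, 2, 3, 0, 8, 5, 7, 11, 6, 10, 4] = (0 1 9 6 5 8 11 4)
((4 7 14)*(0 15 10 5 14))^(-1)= (0 7 4 14 5 10 15)= [7, 1, 2, 3, 14, 10, 6, 4, 8, 9, 15, 11, 12, 13, 5, 0]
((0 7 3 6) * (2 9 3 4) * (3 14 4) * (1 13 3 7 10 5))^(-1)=(0 6 3 13 1 5 10)(2 4 14 9)=[6, 5, 4, 13, 14, 10, 3, 7, 8, 2, 0, 11, 12, 1, 9]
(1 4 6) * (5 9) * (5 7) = (1 4 6)(5 9 7) = [0, 4, 2, 3, 6, 9, 1, 5, 8, 7]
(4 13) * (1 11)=(1 11)(4 13)=[0, 11, 2, 3, 13, 5, 6, 7, 8, 9, 10, 1, 12, 4]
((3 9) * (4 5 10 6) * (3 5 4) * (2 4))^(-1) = [0, 1, 4, 6, 2, 9, 10, 7, 8, 3, 5] = (2 4)(3 6 10 5 9)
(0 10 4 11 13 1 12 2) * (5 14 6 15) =(0 10 4 11 13 1 12 2)(5 14 6 15) =[10, 12, 0, 3, 11, 14, 15, 7, 8, 9, 4, 13, 2, 1, 6, 5]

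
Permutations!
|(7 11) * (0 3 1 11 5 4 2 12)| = |(0 3 1 11 7 5 4 2 12)| = 9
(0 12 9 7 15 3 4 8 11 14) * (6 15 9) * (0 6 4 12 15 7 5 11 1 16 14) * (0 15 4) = [4, 16, 2, 12, 8, 11, 7, 9, 1, 5, 10, 15, 0, 13, 6, 3, 14] = (0 4 8 1 16 14 6 7 9 5 11 15 3 12)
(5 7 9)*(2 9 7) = (2 9 5) = [0, 1, 9, 3, 4, 2, 6, 7, 8, 5]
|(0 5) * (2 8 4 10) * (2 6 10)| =6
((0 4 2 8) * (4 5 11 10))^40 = (0 2 10 5 8 4 11) = [2, 1, 10, 3, 11, 8, 6, 7, 4, 9, 5, 0]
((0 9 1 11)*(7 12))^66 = [1, 0, 2, 3, 4, 5, 6, 7, 8, 11, 10, 9, 12] = (12)(0 1)(9 11)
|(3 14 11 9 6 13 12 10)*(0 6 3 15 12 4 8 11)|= |(0 6 13 4 8 11 9 3 14)(10 15 12)|= 9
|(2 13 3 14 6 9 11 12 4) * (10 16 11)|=11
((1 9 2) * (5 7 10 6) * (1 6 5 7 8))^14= [0, 5, 1, 3, 4, 7, 9, 2, 10, 8, 6]= (1 5 7 2)(6 9 8 10)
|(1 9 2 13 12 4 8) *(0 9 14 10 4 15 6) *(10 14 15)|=|(0 9 2 13 12 10 4 8 1 15 6)|=11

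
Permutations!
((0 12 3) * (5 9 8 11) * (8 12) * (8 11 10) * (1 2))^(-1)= (0 3 12 9 5 11)(1 2)(8 10)= [3, 2, 1, 12, 4, 11, 6, 7, 10, 5, 8, 0, 9]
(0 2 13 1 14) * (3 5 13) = [2, 14, 3, 5, 4, 13, 6, 7, 8, 9, 10, 11, 12, 1, 0] = (0 2 3 5 13 1 14)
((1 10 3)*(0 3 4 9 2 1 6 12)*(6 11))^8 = (0 6 3 12 11)(1 9 10 2 4) = [6, 9, 4, 12, 1, 5, 3, 7, 8, 10, 2, 0, 11]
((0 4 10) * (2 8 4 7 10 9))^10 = (0 7 10)(2 4)(8 9) = [7, 1, 4, 3, 2, 5, 6, 10, 9, 8, 0]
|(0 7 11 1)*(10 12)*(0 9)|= |(0 7 11 1 9)(10 12)|= 10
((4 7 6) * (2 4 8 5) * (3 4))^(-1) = [0, 1, 5, 2, 3, 8, 7, 4, 6] = (2 5 8 6 7 4 3)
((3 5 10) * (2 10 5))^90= (10)= [0, 1, 2, 3, 4, 5, 6, 7, 8, 9, 10]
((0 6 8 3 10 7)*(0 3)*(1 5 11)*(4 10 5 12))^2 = (0 8 6)(1 4 7 5)(3 11 12 10) = [8, 4, 2, 11, 7, 1, 0, 5, 6, 9, 3, 12, 10]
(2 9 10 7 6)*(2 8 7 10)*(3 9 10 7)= [0, 1, 10, 9, 4, 5, 8, 6, 3, 2, 7]= (2 10 7 6 8 3 9)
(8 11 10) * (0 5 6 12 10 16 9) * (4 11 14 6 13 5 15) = [15, 1, 2, 3, 11, 13, 12, 7, 14, 0, 8, 16, 10, 5, 6, 4, 9] = (0 15 4 11 16 9)(5 13)(6 12 10 8 14)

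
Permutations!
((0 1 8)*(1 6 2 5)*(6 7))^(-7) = [0, 1, 2, 3, 4, 5, 6, 7, 8] = (8)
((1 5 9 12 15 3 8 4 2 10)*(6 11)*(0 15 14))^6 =[10, 15, 14, 5, 12, 3, 6, 7, 9, 8, 0, 11, 4, 13, 2, 1] =(0 10)(1 15)(2 14)(3 5)(4 12)(8 9)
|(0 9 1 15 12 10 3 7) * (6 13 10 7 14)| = 30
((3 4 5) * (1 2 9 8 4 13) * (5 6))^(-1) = (1 13 3 5 6 4 8 9 2) = [0, 13, 1, 5, 8, 6, 4, 7, 9, 2, 10, 11, 12, 3]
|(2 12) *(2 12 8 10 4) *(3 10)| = 5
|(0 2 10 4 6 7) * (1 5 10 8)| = |(0 2 8 1 5 10 4 6 7)| = 9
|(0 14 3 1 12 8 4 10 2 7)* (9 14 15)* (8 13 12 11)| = |(0 15 9 14 3 1 11 8 4 10 2 7)(12 13)| = 12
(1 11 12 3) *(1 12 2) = [0, 11, 1, 12, 4, 5, 6, 7, 8, 9, 10, 2, 3] = (1 11 2)(3 12)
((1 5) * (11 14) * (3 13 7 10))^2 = [0, 1, 2, 7, 4, 5, 6, 3, 8, 9, 13, 11, 12, 10, 14] = (14)(3 7)(10 13)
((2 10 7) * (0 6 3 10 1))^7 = (10) = [0, 1, 2, 3, 4, 5, 6, 7, 8, 9, 10]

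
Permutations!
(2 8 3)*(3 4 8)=(2 3)(4 8)=[0, 1, 3, 2, 8, 5, 6, 7, 4]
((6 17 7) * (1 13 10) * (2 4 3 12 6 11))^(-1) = (1 10 13)(2 11 7 17 6 12 3 4) = [0, 10, 11, 4, 2, 5, 12, 17, 8, 9, 13, 7, 3, 1, 14, 15, 16, 6]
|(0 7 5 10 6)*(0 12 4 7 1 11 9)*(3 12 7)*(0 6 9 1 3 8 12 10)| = |(0 3 10 9 6 7 5)(1 11)(4 8 12)| = 42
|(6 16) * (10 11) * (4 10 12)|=|(4 10 11 12)(6 16)|=4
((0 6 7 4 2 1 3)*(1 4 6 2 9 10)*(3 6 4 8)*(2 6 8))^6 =(0 1 4)(3 10 7)(6 8 9) =[1, 4, 2, 10, 0, 5, 8, 3, 9, 6, 7]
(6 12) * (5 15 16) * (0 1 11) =[1, 11, 2, 3, 4, 15, 12, 7, 8, 9, 10, 0, 6, 13, 14, 16, 5] =(0 1 11)(5 15 16)(6 12)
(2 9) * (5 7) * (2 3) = [0, 1, 9, 2, 4, 7, 6, 5, 8, 3] = (2 9 3)(5 7)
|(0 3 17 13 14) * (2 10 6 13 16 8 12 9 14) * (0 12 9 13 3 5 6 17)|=36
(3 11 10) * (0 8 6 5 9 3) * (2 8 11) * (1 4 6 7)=[11, 4, 8, 2, 6, 9, 5, 1, 7, 3, 0, 10]=(0 11 10)(1 4 6 5 9 3 2 8 7)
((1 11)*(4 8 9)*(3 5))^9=(1 11)(3 5)=[0, 11, 2, 5, 4, 3, 6, 7, 8, 9, 10, 1]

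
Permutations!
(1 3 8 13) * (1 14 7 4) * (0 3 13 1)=(0 3 8 1 13 14 7 4)=[3, 13, 2, 8, 0, 5, 6, 4, 1, 9, 10, 11, 12, 14, 7]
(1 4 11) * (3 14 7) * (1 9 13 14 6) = (1 4 11 9 13 14 7 3 6) = [0, 4, 2, 6, 11, 5, 1, 3, 8, 13, 10, 9, 12, 14, 7]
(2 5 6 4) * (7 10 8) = [0, 1, 5, 3, 2, 6, 4, 10, 7, 9, 8] = (2 5 6 4)(7 10 8)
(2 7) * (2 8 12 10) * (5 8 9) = (2 7 9 5 8 12 10) = [0, 1, 7, 3, 4, 8, 6, 9, 12, 5, 2, 11, 10]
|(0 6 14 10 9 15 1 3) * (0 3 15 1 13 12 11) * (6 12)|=21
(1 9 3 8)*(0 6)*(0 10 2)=(0 6 10 2)(1 9 3 8)=[6, 9, 0, 8, 4, 5, 10, 7, 1, 3, 2]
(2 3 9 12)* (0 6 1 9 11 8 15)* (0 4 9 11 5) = (0 6 1 11 8 15 4 9 12 2 3 5) = [6, 11, 3, 5, 9, 0, 1, 7, 15, 12, 10, 8, 2, 13, 14, 4]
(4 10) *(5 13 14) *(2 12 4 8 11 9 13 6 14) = [0, 1, 12, 3, 10, 6, 14, 7, 11, 13, 8, 9, 4, 2, 5] = (2 12 4 10 8 11 9 13)(5 6 14)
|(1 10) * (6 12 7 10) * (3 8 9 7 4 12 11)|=8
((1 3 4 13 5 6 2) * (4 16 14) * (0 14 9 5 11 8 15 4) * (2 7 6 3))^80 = (16) = [0, 1, 2, 3, 4, 5, 6, 7, 8, 9, 10, 11, 12, 13, 14, 15, 16]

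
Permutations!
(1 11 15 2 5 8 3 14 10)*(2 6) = (1 11 15 6 2 5 8 3 14 10) = [0, 11, 5, 14, 4, 8, 2, 7, 3, 9, 1, 15, 12, 13, 10, 6]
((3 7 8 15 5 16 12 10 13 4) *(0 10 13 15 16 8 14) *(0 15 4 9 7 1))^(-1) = (0 1 3 4 10)(5 15 14 7 9 13 12 16 8) = [1, 3, 2, 4, 10, 15, 6, 9, 5, 13, 0, 11, 16, 12, 7, 14, 8]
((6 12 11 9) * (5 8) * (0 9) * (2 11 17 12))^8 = (17)(0 2 9 11 6) = [2, 1, 9, 3, 4, 5, 0, 7, 8, 11, 10, 6, 12, 13, 14, 15, 16, 17]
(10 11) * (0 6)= (0 6)(10 11)= [6, 1, 2, 3, 4, 5, 0, 7, 8, 9, 11, 10]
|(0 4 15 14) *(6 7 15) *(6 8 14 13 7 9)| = 12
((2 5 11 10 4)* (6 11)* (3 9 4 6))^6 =(11)(2 5 3 9 4) =[0, 1, 5, 9, 2, 3, 6, 7, 8, 4, 10, 11]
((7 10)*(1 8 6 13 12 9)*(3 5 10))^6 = (13)(3 10)(5 7) = [0, 1, 2, 10, 4, 7, 6, 5, 8, 9, 3, 11, 12, 13]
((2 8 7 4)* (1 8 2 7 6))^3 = (8)(4 7) = [0, 1, 2, 3, 7, 5, 6, 4, 8]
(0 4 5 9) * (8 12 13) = [4, 1, 2, 3, 5, 9, 6, 7, 12, 0, 10, 11, 13, 8] = (0 4 5 9)(8 12 13)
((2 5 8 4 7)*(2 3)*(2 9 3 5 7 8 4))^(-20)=(9)=[0, 1, 2, 3, 4, 5, 6, 7, 8, 9]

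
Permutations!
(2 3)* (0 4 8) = (0 4 8)(2 3) = [4, 1, 3, 2, 8, 5, 6, 7, 0]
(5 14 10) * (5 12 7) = (5 14 10 12 7) = [0, 1, 2, 3, 4, 14, 6, 5, 8, 9, 12, 11, 7, 13, 10]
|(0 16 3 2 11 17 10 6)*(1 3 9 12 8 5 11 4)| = 20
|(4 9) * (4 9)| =1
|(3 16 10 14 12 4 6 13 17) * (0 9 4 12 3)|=12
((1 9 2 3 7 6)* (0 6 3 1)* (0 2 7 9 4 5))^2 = [2, 5, 4, 7, 0, 6, 1, 9, 8, 3] = (0 2 4)(1 5 6)(3 7 9)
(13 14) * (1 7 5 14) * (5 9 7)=(1 5 14 13)(7 9)=[0, 5, 2, 3, 4, 14, 6, 9, 8, 7, 10, 11, 12, 1, 13]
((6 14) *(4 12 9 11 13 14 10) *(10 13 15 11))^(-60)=[0, 1, 2, 3, 4, 5, 6, 7, 8, 9, 10, 11, 12, 13, 14, 15]=(15)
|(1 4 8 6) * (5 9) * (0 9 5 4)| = |(0 9 4 8 6 1)| = 6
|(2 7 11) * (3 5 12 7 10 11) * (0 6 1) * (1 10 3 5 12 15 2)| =30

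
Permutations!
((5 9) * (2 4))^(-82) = (9) = [0, 1, 2, 3, 4, 5, 6, 7, 8, 9]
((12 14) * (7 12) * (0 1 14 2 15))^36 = (0 1 14 7 12 2 15) = [1, 14, 15, 3, 4, 5, 6, 12, 8, 9, 10, 11, 2, 13, 7, 0]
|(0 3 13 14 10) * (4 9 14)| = 7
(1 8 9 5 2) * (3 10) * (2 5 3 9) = (1 8 2)(3 10 9) = [0, 8, 1, 10, 4, 5, 6, 7, 2, 3, 9]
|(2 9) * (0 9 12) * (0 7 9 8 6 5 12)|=8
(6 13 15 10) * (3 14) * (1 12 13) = (1 12 13 15 10 6)(3 14) = [0, 12, 2, 14, 4, 5, 1, 7, 8, 9, 6, 11, 13, 15, 3, 10]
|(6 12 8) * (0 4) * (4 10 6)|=|(0 10 6 12 8 4)|=6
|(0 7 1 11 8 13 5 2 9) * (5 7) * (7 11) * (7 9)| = 6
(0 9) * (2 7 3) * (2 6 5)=[9, 1, 7, 6, 4, 2, 5, 3, 8, 0]=(0 9)(2 7 3 6 5)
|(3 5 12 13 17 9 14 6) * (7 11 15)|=24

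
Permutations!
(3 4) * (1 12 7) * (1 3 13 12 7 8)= (1 7 3 4 13 12 8)= [0, 7, 2, 4, 13, 5, 6, 3, 1, 9, 10, 11, 8, 12]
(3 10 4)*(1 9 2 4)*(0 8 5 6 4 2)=[8, 9, 2, 10, 3, 6, 4, 7, 5, 0, 1]=(0 8 5 6 4 3 10 1 9)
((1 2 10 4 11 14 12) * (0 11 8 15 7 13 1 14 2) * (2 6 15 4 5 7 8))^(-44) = (0 8 5)(1 15 10)(2 13 6)(4 7 11) = [8, 15, 13, 3, 7, 0, 2, 11, 5, 9, 1, 4, 12, 6, 14, 10]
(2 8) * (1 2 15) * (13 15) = (1 2 8 13 15) = [0, 2, 8, 3, 4, 5, 6, 7, 13, 9, 10, 11, 12, 15, 14, 1]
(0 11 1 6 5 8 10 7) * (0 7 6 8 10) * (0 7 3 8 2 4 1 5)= (0 11 5 10 6)(1 2 4)(3 8 7)= [11, 2, 4, 8, 1, 10, 0, 3, 7, 9, 6, 5]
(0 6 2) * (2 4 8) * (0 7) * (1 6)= (0 1 6 4 8 2 7)= [1, 6, 7, 3, 8, 5, 4, 0, 2]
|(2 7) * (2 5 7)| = 2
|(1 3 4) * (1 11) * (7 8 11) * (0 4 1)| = 10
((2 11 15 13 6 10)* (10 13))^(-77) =[0, 1, 10, 3, 4, 5, 13, 7, 8, 9, 15, 2, 12, 6, 14, 11] =(2 10 15 11)(6 13)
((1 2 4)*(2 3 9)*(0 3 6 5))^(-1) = (0 5 6 1 4 2 9 3) = [5, 4, 9, 0, 2, 6, 1, 7, 8, 3]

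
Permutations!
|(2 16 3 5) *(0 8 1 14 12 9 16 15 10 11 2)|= |(0 8 1 14 12 9 16 3 5)(2 15 10 11)|= 36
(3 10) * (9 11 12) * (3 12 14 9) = (3 10 12)(9 11 14) = [0, 1, 2, 10, 4, 5, 6, 7, 8, 11, 12, 14, 3, 13, 9]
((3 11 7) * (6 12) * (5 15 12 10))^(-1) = [0, 1, 2, 7, 4, 10, 12, 11, 8, 9, 6, 3, 15, 13, 14, 5] = (3 7 11)(5 10 6 12 15)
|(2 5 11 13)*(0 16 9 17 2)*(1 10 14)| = |(0 16 9 17 2 5 11 13)(1 10 14)| = 24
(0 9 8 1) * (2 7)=(0 9 8 1)(2 7)=[9, 0, 7, 3, 4, 5, 6, 2, 1, 8]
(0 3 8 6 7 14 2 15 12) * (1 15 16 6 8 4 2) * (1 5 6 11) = (0 3 4 2 16 11 1 15 12)(5 6 7 14) = [3, 15, 16, 4, 2, 6, 7, 14, 8, 9, 10, 1, 0, 13, 5, 12, 11]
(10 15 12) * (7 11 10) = (7 11 10 15 12) = [0, 1, 2, 3, 4, 5, 6, 11, 8, 9, 15, 10, 7, 13, 14, 12]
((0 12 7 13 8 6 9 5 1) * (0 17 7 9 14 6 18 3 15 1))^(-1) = [5, 15, 2, 18, 4, 9, 14, 17, 13, 12, 10, 11, 0, 7, 6, 3, 16, 1, 8] = (0 5 9 12)(1 15 3 18 8 13 7 17)(6 14)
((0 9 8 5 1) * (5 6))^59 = (0 1 5 6 8 9) = [1, 5, 2, 3, 4, 6, 8, 7, 9, 0]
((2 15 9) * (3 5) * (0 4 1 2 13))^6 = (0 13 9 15 2 1 4) = [13, 4, 1, 3, 0, 5, 6, 7, 8, 15, 10, 11, 12, 9, 14, 2]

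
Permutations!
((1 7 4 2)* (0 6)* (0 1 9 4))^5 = (0 6 1 7)(2 4 9) = [6, 7, 4, 3, 9, 5, 1, 0, 8, 2]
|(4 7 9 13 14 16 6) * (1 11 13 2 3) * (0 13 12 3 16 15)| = |(0 13 14 15)(1 11 12 3)(2 16 6 4 7 9)| = 12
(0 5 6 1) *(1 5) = [1, 0, 2, 3, 4, 6, 5] = (0 1)(5 6)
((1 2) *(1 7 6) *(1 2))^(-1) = (2 6 7) = [0, 1, 6, 3, 4, 5, 7, 2]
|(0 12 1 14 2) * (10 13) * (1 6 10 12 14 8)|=12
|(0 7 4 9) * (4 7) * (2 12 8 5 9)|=|(0 4 2 12 8 5 9)|=7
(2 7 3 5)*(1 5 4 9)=(1 5 2 7 3 4 9)=[0, 5, 7, 4, 9, 2, 6, 3, 8, 1]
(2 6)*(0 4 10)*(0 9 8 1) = (0 4 10 9 8 1)(2 6) = [4, 0, 6, 3, 10, 5, 2, 7, 1, 8, 9]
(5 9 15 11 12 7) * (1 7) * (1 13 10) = [0, 7, 2, 3, 4, 9, 6, 5, 8, 15, 1, 12, 13, 10, 14, 11] = (1 7 5 9 15 11 12 13 10)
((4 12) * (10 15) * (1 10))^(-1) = (1 15 10)(4 12) = [0, 15, 2, 3, 12, 5, 6, 7, 8, 9, 1, 11, 4, 13, 14, 10]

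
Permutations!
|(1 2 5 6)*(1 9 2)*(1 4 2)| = |(1 4 2 5 6 9)| = 6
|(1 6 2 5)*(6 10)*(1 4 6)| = 4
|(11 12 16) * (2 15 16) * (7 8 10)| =|(2 15 16 11 12)(7 8 10)| =15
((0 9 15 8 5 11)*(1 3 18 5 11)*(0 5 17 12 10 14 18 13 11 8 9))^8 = (1 11 3 5 13)(10 17 14 12 18) = [0, 11, 2, 5, 4, 13, 6, 7, 8, 9, 17, 3, 18, 1, 12, 15, 16, 14, 10]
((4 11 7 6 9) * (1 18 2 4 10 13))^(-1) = (1 13 10 9 6 7 11 4 2 18) = [0, 13, 18, 3, 2, 5, 7, 11, 8, 6, 9, 4, 12, 10, 14, 15, 16, 17, 1]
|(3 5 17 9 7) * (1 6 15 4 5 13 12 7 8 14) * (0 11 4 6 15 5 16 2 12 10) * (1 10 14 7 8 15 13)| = 65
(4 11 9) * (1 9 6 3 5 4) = (1 9)(3 5 4 11 6) = [0, 9, 2, 5, 11, 4, 3, 7, 8, 1, 10, 6]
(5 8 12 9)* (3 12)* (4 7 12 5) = (3 5 8)(4 7 12 9) = [0, 1, 2, 5, 7, 8, 6, 12, 3, 4, 10, 11, 9]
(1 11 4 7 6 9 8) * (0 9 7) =(0 9 8 1 11 4)(6 7) =[9, 11, 2, 3, 0, 5, 7, 6, 1, 8, 10, 4]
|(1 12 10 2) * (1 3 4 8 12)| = |(2 3 4 8 12 10)| = 6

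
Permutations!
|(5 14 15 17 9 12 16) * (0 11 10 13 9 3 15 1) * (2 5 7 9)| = 24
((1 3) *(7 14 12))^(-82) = (7 12 14) = [0, 1, 2, 3, 4, 5, 6, 12, 8, 9, 10, 11, 14, 13, 7]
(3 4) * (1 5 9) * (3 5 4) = (1 4 5 9) = [0, 4, 2, 3, 5, 9, 6, 7, 8, 1]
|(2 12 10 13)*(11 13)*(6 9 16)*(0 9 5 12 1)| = 11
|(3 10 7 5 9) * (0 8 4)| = 15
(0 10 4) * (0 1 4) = [10, 4, 2, 3, 1, 5, 6, 7, 8, 9, 0] = (0 10)(1 4)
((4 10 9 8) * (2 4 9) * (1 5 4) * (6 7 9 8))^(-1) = (1 2 10 4 5)(6 9 7) = [0, 2, 10, 3, 5, 1, 9, 6, 8, 7, 4]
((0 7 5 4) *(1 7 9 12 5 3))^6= (0 9 12 5 4)= [9, 1, 2, 3, 0, 4, 6, 7, 8, 12, 10, 11, 5]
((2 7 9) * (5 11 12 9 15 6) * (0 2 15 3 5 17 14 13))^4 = (0 5 15 13 3 9 14 7 12 17 2 11 6) = [5, 1, 11, 9, 4, 15, 0, 12, 8, 14, 10, 6, 17, 3, 7, 13, 16, 2]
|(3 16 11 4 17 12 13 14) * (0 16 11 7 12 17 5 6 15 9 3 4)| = 13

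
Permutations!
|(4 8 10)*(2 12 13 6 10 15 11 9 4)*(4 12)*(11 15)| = |(15)(2 4 8 11 9 12 13 6 10)| = 9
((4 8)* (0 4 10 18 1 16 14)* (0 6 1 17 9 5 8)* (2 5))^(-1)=(0 4)(1 6 14 16)(2 9 17 18 10 8 5)=[4, 6, 9, 3, 0, 2, 14, 7, 5, 17, 8, 11, 12, 13, 16, 15, 1, 18, 10]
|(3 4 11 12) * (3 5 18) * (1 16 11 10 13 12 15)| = 28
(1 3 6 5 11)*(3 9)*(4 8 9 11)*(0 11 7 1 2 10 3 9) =[11, 7, 10, 6, 8, 4, 5, 1, 0, 9, 3, 2] =(0 11 2 10 3 6 5 4 8)(1 7)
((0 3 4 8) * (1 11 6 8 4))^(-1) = (0 8 6 11 1 3) = [8, 3, 2, 0, 4, 5, 11, 7, 6, 9, 10, 1]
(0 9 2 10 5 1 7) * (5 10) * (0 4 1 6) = [9, 7, 5, 3, 1, 6, 0, 4, 8, 2, 10] = (10)(0 9 2 5 6)(1 7 4)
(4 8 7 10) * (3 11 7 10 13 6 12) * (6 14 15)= (3 11 7 13 14 15 6 12)(4 8 10)= [0, 1, 2, 11, 8, 5, 12, 13, 10, 9, 4, 7, 3, 14, 15, 6]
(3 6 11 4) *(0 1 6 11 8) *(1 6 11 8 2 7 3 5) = (0 6 2 7 3 8)(1 11 4 5) = [6, 11, 7, 8, 5, 1, 2, 3, 0, 9, 10, 4]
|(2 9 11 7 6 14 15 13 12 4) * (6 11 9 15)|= |(2 15 13 12 4)(6 14)(7 11)|= 10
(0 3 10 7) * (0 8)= (0 3 10 7 8)= [3, 1, 2, 10, 4, 5, 6, 8, 0, 9, 7]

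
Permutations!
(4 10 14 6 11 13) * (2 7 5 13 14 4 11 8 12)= [0, 1, 7, 3, 10, 13, 8, 5, 12, 9, 4, 14, 2, 11, 6]= (2 7 5 13 11 14 6 8 12)(4 10)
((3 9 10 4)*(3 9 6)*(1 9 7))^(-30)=(10)=[0, 1, 2, 3, 4, 5, 6, 7, 8, 9, 10]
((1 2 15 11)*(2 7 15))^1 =[0, 7, 2, 3, 4, 5, 6, 15, 8, 9, 10, 1, 12, 13, 14, 11] =(1 7 15 11)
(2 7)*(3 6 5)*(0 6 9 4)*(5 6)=(0 5 3 9 4)(2 7)=[5, 1, 7, 9, 0, 3, 6, 2, 8, 4]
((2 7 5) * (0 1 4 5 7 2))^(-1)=(7)(0 5 4 1)=[5, 0, 2, 3, 1, 4, 6, 7]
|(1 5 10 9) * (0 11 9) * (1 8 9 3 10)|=|(0 11 3 10)(1 5)(8 9)|=4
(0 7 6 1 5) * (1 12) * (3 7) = (0 3 7 6 12 1 5) = [3, 5, 2, 7, 4, 0, 12, 6, 8, 9, 10, 11, 1]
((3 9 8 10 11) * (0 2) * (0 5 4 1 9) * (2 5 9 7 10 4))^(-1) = [3, 4, 5, 11, 8, 0, 6, 1, 9, 2, 7, 10] = (0 3 11 10 7 1 4 8 9 2 5)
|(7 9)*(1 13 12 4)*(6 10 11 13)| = 14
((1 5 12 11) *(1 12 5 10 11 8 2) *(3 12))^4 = (1 12 10 8 11 2 3) = [0, 12, 3, 1, 4, 5, 6, 7, 11, 9, 8, 2, 10]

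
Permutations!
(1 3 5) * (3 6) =(1 6 3 5) =[0, 6, 2, 5, 4, 1, 3]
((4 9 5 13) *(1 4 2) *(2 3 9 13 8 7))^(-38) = (1 7 5 3 4 2 8 9 13) = [0, 7, 8, 4, 2, 3, 6, 5, 9, 13, 10, 11, 12, 1]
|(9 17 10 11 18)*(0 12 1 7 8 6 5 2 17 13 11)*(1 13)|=|(0 12 13 11 18 9 1 7 8 6 5 2 17 10)|=14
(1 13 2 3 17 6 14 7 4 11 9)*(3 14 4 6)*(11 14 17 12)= (1 13 2 17 3 12 11 9)(4 14 7 6)= [0, 13, 17, 12, 14, 5, 4, 6, 8, 1, 10, 9, 11, 2, 7, 15, 16, 3]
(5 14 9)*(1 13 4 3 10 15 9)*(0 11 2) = (0 11 2)(1 13 4 3 10 15 9 5 14) = [11, 13, 0, 10, 3, 14, 6, 7, 8, 5, 15, 2, 12, 4, 1, 9]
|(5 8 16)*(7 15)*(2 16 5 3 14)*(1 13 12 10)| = |(1 13 12 10)(2 16 3 14)(5 8)(7 15)| = 4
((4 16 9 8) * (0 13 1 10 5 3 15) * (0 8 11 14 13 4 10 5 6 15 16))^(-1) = (0 4)(1 13 14 11 9 16 3 5)(6 10 8 15) = [4, 13, 2, 5, 0, 1, 10, 7, 15, 16, 8, 9, 12, 14, 11, 6, 3]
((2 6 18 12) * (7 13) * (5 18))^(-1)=[0, 1, 12, 3, 4, 6, 2, 13, 8, 9, 10, 11, 18, 7, 14, 15, 16, 17, 5]=(2 12 18 5 6)(7 13)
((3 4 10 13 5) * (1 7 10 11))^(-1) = [0, 11, 2, 5, 3, 13, 6, 1, 8, 9, 7, 4, 12, 10] = (1 11 4 3 5 13 10 7)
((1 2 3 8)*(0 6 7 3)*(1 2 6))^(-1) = (0 2 8 3 7 6 1) = [2, 0, 8, 7, 4, 5, 1, 6, 3]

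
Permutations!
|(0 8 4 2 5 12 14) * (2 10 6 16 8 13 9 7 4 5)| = 12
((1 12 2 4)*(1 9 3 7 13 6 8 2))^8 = (13) = [0, 1, 2, 3, 4, 5, 6, 7, 8, 9, 10, 11, 12, 13]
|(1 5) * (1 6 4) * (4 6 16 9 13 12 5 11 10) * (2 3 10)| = 30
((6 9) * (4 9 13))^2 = (4 6)(9 13) = [0, 1, 2, 3, 6, 5, 4, 7, 8, 13, 10, 11, 12, 9]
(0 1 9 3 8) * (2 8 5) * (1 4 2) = (0 4 2 8)(1 9 3 5) = [4, 9, 8, 5, 2, 1, 6, 7, 0, 3]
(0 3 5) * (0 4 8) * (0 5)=[3, 1, 2, 0, 8, 4, 6, 7, 5]=(0 3)(4 8 5)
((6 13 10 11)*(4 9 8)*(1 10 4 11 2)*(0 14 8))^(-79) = (0 14 8 11 6 13 4 9)(1 2 10) = [14, 2, 10, 3, 9, 5, 13, 7, 11, 0, 1, 6, 12, 4, 8]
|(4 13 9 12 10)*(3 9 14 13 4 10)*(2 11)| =|(2 11)(3 9 12)(13 14)| =6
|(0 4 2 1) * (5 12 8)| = |(0 4 2 1)(5 12 8)| = 12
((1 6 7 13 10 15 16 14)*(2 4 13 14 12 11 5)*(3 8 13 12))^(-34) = (1 7)(2 4 12 11 5)(3 13 15)(6 14)(8 10 16) = [0, 7, 4, 13, 12, 2, 14, 1, 10, 9, 16, 5, 11, 15, 6, 3, 8]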